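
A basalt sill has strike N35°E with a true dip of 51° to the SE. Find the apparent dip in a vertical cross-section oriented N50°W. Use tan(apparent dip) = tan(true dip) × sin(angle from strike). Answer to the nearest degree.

Angle between strike (N35°E) and section (N50°W): β = 85°.
tan α = tan 51° × sin 85° = 1.2349 × 0.9962 = 1.2302
apparent dip = arctan 1.2302 = 50.89°

51°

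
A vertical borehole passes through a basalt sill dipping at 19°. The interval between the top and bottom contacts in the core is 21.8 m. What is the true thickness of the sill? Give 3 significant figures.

20.6 m

True thickness t = h · cos(dip) = 21.8 × cos 19°
t = 21.8 × 0.9455 = 20.612 m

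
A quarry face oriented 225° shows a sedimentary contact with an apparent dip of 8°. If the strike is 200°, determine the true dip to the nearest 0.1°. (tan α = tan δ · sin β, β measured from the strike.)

18.4°

β = acute angle between strike 200° and section 225° = 25°.
tan δ = tan α / sin β = tan 8° / sin 25° = 0.1405 / 0.4226 = 0.3325
true dip = arctan 0.3325 = 18.39°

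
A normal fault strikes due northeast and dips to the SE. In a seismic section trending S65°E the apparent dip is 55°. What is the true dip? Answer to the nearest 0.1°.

56.7°

β = acute angle between strike due northeast and section S65°E = 70°.
tan(true dip) = tan 55° / sin 70° = 1.5198
δ = arctan(1.5198) = 56.66°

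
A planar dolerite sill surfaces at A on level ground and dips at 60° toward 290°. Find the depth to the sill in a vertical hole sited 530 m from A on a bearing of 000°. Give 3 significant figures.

314 m

The hole lies 70° from the dip direction, so the down-dip offset is 530 × cos 70° = 181.27 m.
Depth = down-dip offset × tan(dip) = 181.27 × tan 60° = 181.27 × 1.7321
Depth = 313.97 m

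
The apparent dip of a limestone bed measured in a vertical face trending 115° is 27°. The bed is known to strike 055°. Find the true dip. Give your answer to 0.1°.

30.5°

The section is 60° from the strike.
tan δ = tan α / sin β = tan 27° / sin 60° = 0.5095 / 0.8660 = 0.5883
δ = arctan(0.5883) = 30.47°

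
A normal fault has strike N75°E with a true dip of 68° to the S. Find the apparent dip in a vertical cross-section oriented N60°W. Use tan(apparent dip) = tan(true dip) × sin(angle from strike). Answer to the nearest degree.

60°

The strike is N75°E and the section trends N60°W; the acute angle between them is β = 45°.
tan(apparent dip) = tan 68° · sin 45° = 1.7502
apparent dip = arctan 1.7502 = 60.26°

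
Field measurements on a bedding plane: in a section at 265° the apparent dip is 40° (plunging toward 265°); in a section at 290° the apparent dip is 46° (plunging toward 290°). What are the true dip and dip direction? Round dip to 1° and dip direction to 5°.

The two traces are lines in the plane: v₁ = (sin 265°·cos 40°, cos 265°·cos 40°, −sin 40°), v₂ = (sin 290°·cos 46°, cos 290°·cos 46°, −sin 46°).
The plane normal is n = v₁ × v₂ ∝ (-0.201, 0.129, 0.225).
Dip δ = arctan(|n_h|/n_z) = arctan(0.239/0.225) = 46.7°.
The horizontal component of n points toward azimuth atan2(n_x, n_y) = 303°, the dip direction.

true dip 47°, dip direction 305°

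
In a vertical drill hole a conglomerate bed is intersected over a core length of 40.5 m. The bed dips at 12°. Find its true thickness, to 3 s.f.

39.6 m

True thickness t = h · cos(dip) = 40.5 × cos 12°
t = 40.5 × 0.9781 = 39.615 m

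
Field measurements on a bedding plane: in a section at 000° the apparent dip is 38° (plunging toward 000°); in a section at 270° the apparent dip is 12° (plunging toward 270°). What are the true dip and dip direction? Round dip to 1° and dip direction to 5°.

true dip 39°, dip direction 345°

Each apparent-dip line lies in the plane. As unit vectors (x east, y north, z up), v₁ plunges 38°→000° and v₂ plunges 12°→270°.
n = v₁ × v₂ = (-0.164, 0.602, 0.771) (taken with n_z > 0).
tan δ = √(n_x²+n_y²)/n_z = 0.624/0.771, so δ = 39.0°.
The horizontal component of n points toward azimuth atan2(n_x, n_y) = 345°, the dip direction.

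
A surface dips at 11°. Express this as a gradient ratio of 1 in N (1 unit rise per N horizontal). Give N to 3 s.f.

1 in 5.14

1 : N means tan θ = 1/N, so N = 1/tan 11° = 1/0.1944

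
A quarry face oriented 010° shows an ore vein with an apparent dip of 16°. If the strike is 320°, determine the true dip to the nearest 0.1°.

20.5°

β = acute angle between strike 320° and section 010° = 50°.
tan(true dip) = tan 16° / sin 50° = 0.3743
true dip = arctan 0.3743 = 20.52°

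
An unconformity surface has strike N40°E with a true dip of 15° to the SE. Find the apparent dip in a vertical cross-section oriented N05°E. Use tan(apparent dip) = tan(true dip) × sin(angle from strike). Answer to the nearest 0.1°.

8.7°

The section lies 35° from the strike.
tan α = tan 15° × sin 35° = 0.2679 × 0.5736 = 0.1537
α = arctan(0.1537) = 8.74°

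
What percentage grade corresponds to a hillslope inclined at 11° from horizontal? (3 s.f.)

grade % = 100 × tan 11° = 100 × 0.1944

19.4%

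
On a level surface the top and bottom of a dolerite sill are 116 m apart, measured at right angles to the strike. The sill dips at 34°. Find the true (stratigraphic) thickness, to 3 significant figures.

True thickness t = w · sin(dip) = 116 × sin 34°
t = 116 × 0.5592 = 64.866 m

64.9 m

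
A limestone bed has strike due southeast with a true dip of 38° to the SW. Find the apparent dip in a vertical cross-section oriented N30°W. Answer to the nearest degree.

The strike is due southeast and the section trends N30°W; the acute angle between them is β = 15°.
tan α = tan 38° × sin 15° = 0.7813 × 0.2588 = 0.2022
α = arctan(0.2022) = 11.43°

11°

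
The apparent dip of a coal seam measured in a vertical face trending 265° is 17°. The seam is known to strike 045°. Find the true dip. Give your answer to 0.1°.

25.4°

β = acute angle between strike 045° and section 265° = 40°.
tan(true dip) = tan 17° / sin 40° = 0.4756
δ = arctan(0.4756) = 25.44°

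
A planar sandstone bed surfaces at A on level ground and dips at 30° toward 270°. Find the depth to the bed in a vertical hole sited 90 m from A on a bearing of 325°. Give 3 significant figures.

The hole lies 55° from the dip direction, so the down-dip offset is 90 × cos 55° = 51.62 m.
Depth = down-dip offset × tan(dip) = 51.62 × tan 30° = 51.62 × 0.5774
Depth = 29.80 m

29.8 m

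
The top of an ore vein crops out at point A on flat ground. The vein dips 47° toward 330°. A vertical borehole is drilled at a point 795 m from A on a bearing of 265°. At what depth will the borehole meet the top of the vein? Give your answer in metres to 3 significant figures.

The hole lies 65° from the dip direction, so the down-dip offset is 795 × cos 65° = 335.98 m.
Depth = down-dip offset × tan(dip) = 335.98 × tan 47° = 335.98 × 1.0724
Depth = 360.30 m

360 m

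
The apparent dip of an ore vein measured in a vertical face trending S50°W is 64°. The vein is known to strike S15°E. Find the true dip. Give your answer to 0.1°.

The section is 65° from the strike.
tan(true dip) = tan 64° / sin 65° = 2.2623
true dip = arctan 2.2623 = 66.15°

66.2°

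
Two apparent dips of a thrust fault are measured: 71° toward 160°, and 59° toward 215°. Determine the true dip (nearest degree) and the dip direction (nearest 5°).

true dip 71°, dip direction 160°

Represent each trace as a vector plunging at its apparent dip toward its trend (east-north-up frame): v₁ = (0.111, -0.306, -0.946), v₂ = (-0.295, -0.422, -0.857).
n = v₁ × v₂ = (0.137, -0.375, 0.137) (taken with n_z > 0).
Dip δ = arctan(|n_h|/n_z) = arctan(0.399/0.137) = 71.0°.
Dip direction = atan2(0.137, -0.375) = 160° (azimuth of n's horizontal projection).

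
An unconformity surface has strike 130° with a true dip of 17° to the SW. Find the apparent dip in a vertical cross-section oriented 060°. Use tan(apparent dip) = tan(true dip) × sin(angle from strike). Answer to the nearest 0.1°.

The strike is 130° and the section trends 060°; the acute angle between them is β = 70°.
tan(apparent dip) = tan 17° · sin 70° = 0.2873
apparent dip = arctan 0.2873 = 16.03°

16.0°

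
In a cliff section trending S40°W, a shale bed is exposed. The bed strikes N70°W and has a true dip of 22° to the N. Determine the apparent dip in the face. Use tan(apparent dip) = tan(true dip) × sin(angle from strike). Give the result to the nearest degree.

21°

The strike is N70°W and the section trends S40°W; the acute angle between them is β = 70°.
tan α = tan 22° × sin 70° = 0.4040 × 0.9397 = 0.3797
apparent dip = arctan 0.3797 = 20.79°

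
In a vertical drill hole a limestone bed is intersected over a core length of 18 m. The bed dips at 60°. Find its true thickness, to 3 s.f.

True thickness t = h · cos(dip) = 18 × cos 60°
t = 18 × 0.5000 = 9.000 m

9.00 m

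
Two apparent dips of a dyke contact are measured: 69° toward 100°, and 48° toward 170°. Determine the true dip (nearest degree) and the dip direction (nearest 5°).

true dip 69°, dip direction 105°

Each apparent-dip line lies in the plane. As unit vectors (x east, y north, z up), v₁ plunges 69°→100° and v₂ plunges 48°→170°.
The plane normal is n = v₁ × v₂ ∝ (0.569, -0.154, 0.225).
Dip δ = arctan(|n_h|/n_z) = arctan(0.589/0.225) = 69.1°.
Dip direction = atan2(0.569, -0.154) = 105° (azimuth of n's horizontal projection).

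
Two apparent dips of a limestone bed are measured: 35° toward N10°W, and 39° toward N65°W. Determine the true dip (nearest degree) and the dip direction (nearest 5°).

The two traces are lines in the plane: v₁ = (sin 350°·cos 35°, cos 350°·cos 35°, −sin 35°), v₂ = (sin 295°·cos 39°, cos 295°·cos 39°, −sin 39°).
Cross product v₁ × v₂ gives the pole to the plane: n ∝ (-0.319, 0.314, 0.521).
True dip = arccos(n_z / |n|) = arccos(0.7584) = 40.7°.
Dip direction = atan2(-0.319, 0.314) = 315° (azimuth of n's horizontal projection).

true dip 41°, dip direction 315°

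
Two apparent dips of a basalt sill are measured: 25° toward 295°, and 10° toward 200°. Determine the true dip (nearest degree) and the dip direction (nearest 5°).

The two traces are lines in the plane: v₁ = (sin 295°·cos 25°, cos 295°·cos 25°, −sin 25°), v₂ = (sin 200°·cos 10°, cos 200°·cos 10°, −sin 10°).
n = v₁ × v₂ = (-0.458, -0.000, 0.889) (taken with n_z > 0).
Dip δ = arctan(|n_h|/n_z) = arctan(0.458/0.889) = 27.2°.
Dip direction = azimuth of (n_x, n_y) = atan2(-0.458, -0.000) = 270°.

true dip 27°, dip direction 270°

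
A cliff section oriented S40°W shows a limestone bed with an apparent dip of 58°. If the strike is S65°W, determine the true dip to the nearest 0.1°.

75.2°

The section is 25° from the strike.
tan(true dip) = tan 58° / sin 25° = 3.7867
true dip = arctan 3.7867 = 75.21°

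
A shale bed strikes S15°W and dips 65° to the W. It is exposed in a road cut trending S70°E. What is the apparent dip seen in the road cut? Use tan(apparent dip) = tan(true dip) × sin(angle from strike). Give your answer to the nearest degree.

Angle between strike (S15°W) and section (S70°E): β = 85°.
tan(apparent dip) = tan 65° · sin 85° = 2.1363
apparent dip = arctan 2.1363 = 64.92°

65°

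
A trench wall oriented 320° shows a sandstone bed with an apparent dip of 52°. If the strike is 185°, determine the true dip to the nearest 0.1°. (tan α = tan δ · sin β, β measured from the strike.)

61.1°

β = acute angle between strike 185° and section 320° = 45°.
tan(true dip) = tan 52° / sin 45° = 1.8101
δ = arctan(1.8101) = 61.08°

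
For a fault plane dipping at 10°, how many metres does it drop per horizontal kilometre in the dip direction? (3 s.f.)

drop per km = 1000 × tan 10° = 1000 × 0.1763

176 m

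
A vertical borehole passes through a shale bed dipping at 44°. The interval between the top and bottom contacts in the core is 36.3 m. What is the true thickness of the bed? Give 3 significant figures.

26.1 m

True thickness t = h · cos(dip) = 36.3 × cos 44°
t = 36.3 × 0.7193 = 26.112 m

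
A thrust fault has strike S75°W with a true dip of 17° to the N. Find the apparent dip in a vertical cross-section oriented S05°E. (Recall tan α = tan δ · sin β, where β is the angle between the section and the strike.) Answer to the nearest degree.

17°

Angle between strike (S75°W) and section (S05°E): β = 80°.
tan α = tan 17° × sin 80° = 0.3057 × 0.9848 = 0.3011
α = arctan(0.3011) = 16.76°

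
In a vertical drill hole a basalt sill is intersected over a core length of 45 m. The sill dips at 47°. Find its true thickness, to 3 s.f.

True thickness t = h · cos(dip) = 45 × cos 47°
t = 45 × 0.6820 = 30.690 m

30.7 m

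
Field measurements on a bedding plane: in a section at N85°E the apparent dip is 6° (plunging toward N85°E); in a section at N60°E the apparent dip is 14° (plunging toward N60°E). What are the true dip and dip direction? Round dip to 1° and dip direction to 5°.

Represent each trace as a vector plunging at its apparent dip toward its trend (east-north-up frame): v₁ = (0.991, 0.087, -0.105), v₂ = (0.840, 0.485, -0.242).
The plane normal is n = v₁ × v₂ ∝ (0.030, 0.152, 0.408).
tan δ = √(n_x²+n_y²)/n_z = 0.155/0.408, so δ = 20.8°.
The horizontal component of n points toward azimuth atan2(n_x, n_y) = 11°, the dip direction.

true dip 21°, dip direction 010°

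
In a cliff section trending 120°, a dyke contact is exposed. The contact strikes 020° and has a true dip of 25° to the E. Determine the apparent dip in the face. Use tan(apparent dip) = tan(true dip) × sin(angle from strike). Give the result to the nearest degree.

25°

The strike is 020° and the section trends 120°; the acute angle between them is β = 80°.
tan α = tan 25° × sin 80° = 0.4663 × 0.9848 = 0.4592
α = arctan(0.4592) = 24.67°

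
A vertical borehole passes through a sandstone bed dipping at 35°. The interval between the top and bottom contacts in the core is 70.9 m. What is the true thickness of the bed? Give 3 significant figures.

True thickness t = h · cos(dip) = 70.9 × cos 35°
t = 70.9 × 0.8192 = 58.078 m

58.1 m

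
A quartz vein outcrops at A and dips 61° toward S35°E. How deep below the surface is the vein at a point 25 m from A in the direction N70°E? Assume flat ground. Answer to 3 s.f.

11.7 m

The hole lies 75° from the dip direction, so the down-dip offset is 25 × cos 75° = 6.47 m.
Depth = down-dip offset × tan(dip) = 6.47 × tan 61° = 6.47 × 1.8040
Depth = 11.67 m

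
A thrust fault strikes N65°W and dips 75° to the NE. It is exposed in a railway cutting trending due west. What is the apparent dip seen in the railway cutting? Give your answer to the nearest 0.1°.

57.6°

The section lies 25° from the strike.
tan(apparent dip) = tan 75° · sin 25° = 1.5772
apparent dip = arctan 1.5772 = 57.62°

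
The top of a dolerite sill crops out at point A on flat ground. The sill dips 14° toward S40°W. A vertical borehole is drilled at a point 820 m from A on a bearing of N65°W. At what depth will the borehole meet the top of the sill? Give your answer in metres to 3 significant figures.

52.9 m

The hole lies 75° from the dip direction, so the down-dip offset is 820 × cos 75° = 212.23 m.
Depth = down-dip offset × tan(dip) = 212.23 × tan 14° = 212.23 × 0.2493
Depth = 52.92 m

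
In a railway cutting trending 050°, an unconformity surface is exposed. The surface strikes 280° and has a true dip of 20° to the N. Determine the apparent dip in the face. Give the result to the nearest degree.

Angle between strike (280°) and section (050°): β = 50°.
tan(apparent dip) = tan 20° · sin 50° = 0.2788
α = arctan(0.2788) = 15.58°

16°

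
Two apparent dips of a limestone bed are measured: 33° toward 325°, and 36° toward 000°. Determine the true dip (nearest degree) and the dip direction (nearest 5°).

Each apparent-dip line lies in the plane. As unit vectors (x east, y north, z up), v₁ plunges 33°→325° and v₂ plunges 36°→000°.
The plane normal is n = v₁ × v₂ ∝ (-0.037, 0.283, 0.389).
tan δ = √(n_x²+n_y²)/n_z = 0.285/0.389, so δ = 36.2°.
Dip direction = atan2(-0.037, 0.283) = 353° (azimuth of n's horizontal projection).

true dip 36°, dip direction 355°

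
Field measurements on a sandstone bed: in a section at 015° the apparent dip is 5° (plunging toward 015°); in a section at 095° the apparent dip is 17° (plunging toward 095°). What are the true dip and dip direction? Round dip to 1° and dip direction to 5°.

The two traces are lines in the plane: v₁ = (sin 15°·cos 5°, cos 15°·cos 5°, −sin 5°), v₂ = (sin 95°·cos 17°, cos 95°·cos 17°, −sin 17°).
Cross product v₁ × v₂ gives the pole to the plane: n ∝ (0.289, 0.008, 0.938).
True dip = arccos(n_z / |n|) = arccos(0.9558) = 17.1°.
Dip direction = azimuth of (n_x, n_y) = atan2(0.289, 0.008) = 88°.

true dip 17°, dip direction 090°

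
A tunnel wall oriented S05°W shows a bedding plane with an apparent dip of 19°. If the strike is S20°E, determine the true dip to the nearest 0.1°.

The section is 25° from the strike.
tan δ = tan α / sin β = tan 19° / sin 25° = 0.3443 / 0.4226 = 0.8147
true dip = arctan 0.8147 = 39.17°

39.2°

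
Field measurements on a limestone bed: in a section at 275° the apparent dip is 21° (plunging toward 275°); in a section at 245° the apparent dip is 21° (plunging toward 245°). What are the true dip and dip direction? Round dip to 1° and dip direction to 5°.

true dip 22°, dip direction 260°

Represent each trace as a vector plunging at its apparent dip toward its trend (east-north-up frame): v₁ = (-0.930, 0.081, -0.358), v₂ = (-0.846, -0.395, -0.358).
The plane normal is n = v₁ × v₂ ∝ (-0.171, -0.030, 0.436).
tan δ = √(n_x²+n_y²)/n_z = 0.173/0.436, so δ = 21.7°.
Dip direction = atan2(-0.171, -0.030) = 260° (azimuth of n's horizontal projection).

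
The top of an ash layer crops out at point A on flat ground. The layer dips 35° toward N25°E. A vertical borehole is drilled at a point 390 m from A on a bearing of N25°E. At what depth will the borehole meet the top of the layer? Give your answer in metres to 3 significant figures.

The hole is directly down-dip from the outcrop, so the down-dip offset is 390 m.
Depth = down-dip offset × tan(dip) = 390.00 × tan 35° = 390.00 × 0.7002
Depth = 273.08 m

273 m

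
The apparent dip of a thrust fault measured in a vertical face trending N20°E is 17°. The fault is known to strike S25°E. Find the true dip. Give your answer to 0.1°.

23.4°

The section is 45° from the strike.
tan δ = tan α / sin β = tan 17° / sin 45° = 0.3057 / 0.7071 = 0.4324
δ = arctan(0.4324) = 23.38°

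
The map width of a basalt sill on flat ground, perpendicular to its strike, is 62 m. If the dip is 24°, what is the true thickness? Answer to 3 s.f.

25.2 m

True thickness t = w · sin(dip) = 62 × sin 24°
t = 62 × 0.4067 = 25.218 m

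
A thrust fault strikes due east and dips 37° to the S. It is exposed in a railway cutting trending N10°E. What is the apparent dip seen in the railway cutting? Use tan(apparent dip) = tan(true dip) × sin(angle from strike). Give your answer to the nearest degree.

The strike is due east and the section trends N10°E; the acute angle between them is β = 80°.
tan(apparent dip) = tan 37° · sin 80° = 0.7421
α = arctan(0.7421) = 36.58°

37°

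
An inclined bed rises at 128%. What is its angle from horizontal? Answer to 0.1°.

52.0°

tan θ = 128/100 = 1.2800
θ = arctan(1.2800) = 52.00°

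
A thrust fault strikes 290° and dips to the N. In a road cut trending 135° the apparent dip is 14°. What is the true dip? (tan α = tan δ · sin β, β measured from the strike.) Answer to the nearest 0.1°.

The section is 25° from the strike.
tan δ = tan α / sin β = tan 14° / sin 25° = 0.2493 / 0.4226 = 0.5900
δ = arctan(0.5900) = 30.54°

30.5°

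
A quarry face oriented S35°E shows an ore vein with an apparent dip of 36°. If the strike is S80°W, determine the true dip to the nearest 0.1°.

The section is 65° from the strike.
tan δ = tan α / sin β = tan 36° / sin 65° = 0.7265 / 0.9063 = 0.8017
true dip = arctan 0.8017 = 38.72°

38.7°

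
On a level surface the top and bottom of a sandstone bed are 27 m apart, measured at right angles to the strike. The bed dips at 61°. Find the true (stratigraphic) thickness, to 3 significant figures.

True thickness t = w · sin(dip) = 27 × sin 61°
t = 27 × 0.8746 = 23.615 m

23.6 m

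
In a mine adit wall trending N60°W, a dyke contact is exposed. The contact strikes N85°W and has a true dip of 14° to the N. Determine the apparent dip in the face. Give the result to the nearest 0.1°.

The section lies 25° from the strike.
tan(apparent dip) = tan 14° · sin 25° = 0.1054
apparent dip = arctan 0.1054 = 6.02°

6.0°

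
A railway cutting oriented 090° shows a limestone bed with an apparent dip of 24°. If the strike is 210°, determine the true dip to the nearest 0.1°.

The section is 60° from the strike.
tan δ = tan α / sin β = tan 24° / sin 60° = 0.4452 / 0.8660 = 0.5141
true dip = arctan 0.5141 = 27.21°

27.2°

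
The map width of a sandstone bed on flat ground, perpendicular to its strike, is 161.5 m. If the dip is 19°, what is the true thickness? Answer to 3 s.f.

True thickness t = w · sin(dip) = 161.5 × sin 19°
t = 161.5 × 0.3256 = 52.579 m

52.6 m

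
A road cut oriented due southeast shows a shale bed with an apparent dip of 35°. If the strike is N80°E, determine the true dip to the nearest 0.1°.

40.5°

β = acute angle between strike N80°E and section due southeast = 55°.
tan(true dip) = tan 35° / sin 55° = 0.8548
δ = arctan(0.8548) = 40.52°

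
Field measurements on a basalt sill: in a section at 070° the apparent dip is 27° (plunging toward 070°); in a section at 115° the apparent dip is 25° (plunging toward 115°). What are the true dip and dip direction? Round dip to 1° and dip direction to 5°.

true dip 28°, dip direction 085°

Represent each trace as a vector plunging at its apparent dip toward its trend (east-north-up frame): v₁ = (0.837, 0.305, -0.454), v₂ = (0.821, -0.383, -0.423).
Cross product v₁ × v₂ gives the pole to the plane: n ∝ (0.303, 0.019, 0.571).
Dip δ = arctan(|n_h|/n_z) = arctan(0.303/0.571) = 28.0°.
Dip direction = azimuth of (n_x, n_y) = atan2(0.303, 0.019) = 86°.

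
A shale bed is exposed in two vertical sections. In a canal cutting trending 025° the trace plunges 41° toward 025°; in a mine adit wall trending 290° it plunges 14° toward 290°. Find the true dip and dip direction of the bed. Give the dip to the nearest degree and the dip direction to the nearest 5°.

true dip 43°, dip direction 005°

The two traces are lines in the plane: v₁ = (sin 25°·cos 41°, cos 25°·cos 41°, −sin 41°), v₂ = (sin 290°·cos 14°, cos 290°·cos 14°, −sin 14°).
n = v₁ × v₂ = (0.052, 0.675, 0.730) (taken with n_z > 0).
tan δ = √(n_x²+n_y²)/n_z = 0.677/0.730, so δ = 42.9°.
Dip direction = atan2(0.052, 0.675) = 4° (azimuth of n's horizontal projection).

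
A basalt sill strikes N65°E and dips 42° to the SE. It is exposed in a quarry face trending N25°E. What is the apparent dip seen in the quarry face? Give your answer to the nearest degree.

Angle between strike (N65°E) and section (N25°E): β = 40°.
tan α = tan 42° × sin 40° = 0.9004 × 0.6428 = 0.5788
α = arctan(0.5788) = 30.06°

30°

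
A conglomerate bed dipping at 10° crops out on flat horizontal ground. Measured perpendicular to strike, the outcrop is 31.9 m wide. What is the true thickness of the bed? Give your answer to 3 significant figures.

5.54 m

True thickness t = w · sin(dip) = 31.9 × sin 10°
t = 31.9 × 0.1736 = 5.539 m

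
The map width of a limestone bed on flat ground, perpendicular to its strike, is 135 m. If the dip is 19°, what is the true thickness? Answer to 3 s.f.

True thickness t = w · sin(dip) = 135 × sin 19°
t = 135 × 0.3256 = 43.952 m

44.0 m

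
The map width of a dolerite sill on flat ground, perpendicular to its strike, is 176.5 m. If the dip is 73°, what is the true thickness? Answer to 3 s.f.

True thickness t = w · sin(dip) = 176.5 × sin 73°
t = 176.5 × 0.9563 = 168.788 m

169 m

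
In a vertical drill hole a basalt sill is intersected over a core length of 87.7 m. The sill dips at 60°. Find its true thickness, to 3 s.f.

43.9 m

True thickness t = h · cos(dip) = 87.7 × cos 60°
t = 87.7 × 0.5000 = 43.850 m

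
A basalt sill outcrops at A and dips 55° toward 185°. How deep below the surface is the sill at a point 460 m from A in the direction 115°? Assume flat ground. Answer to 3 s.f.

The hole lies 70° from the dip direction, so the down-dip offset is 460 × cos 70° = 157.33 m.
Depth = down-dip offset × tan(dip) = 157.33 × tan 55° = 157.33 × 1.4281
Depth = 224.69 m

225 m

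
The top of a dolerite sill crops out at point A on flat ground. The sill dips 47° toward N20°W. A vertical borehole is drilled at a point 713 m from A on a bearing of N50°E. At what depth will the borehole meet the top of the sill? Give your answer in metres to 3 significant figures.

262 m

The hole lies 70° from the dip direction, so the down-dip offset is 713 × cos 70° = 243.86 m.
Depth = down-dip offset × tan(dip) = 243.86 × tan 47° = 243.86 × 1.0724
Depth = 261.51 m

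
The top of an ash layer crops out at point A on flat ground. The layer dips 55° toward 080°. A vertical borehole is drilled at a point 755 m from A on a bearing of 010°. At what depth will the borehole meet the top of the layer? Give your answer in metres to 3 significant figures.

369 m

The hole lies 70° from the dip direction, so the down-dip offset is 755 × cos 70° = 258.23 m.
Depth = down-dip offset × tan(dip) = 258.23 × tan 55° = 258.23 × 1.4281
Depth = 368.78 m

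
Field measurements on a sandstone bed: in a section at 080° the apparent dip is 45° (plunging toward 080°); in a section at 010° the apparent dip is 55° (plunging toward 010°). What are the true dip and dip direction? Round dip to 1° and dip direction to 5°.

true dip 57°, dip direction 030°

Each apparent-dip line lies in the plane. As unit vectors (x east, y north, z up), v₁ plunges 45°→080° and v₂ plunges 55°→010°.
The plane normal is n = v₁ × v₂ ∝ (0.299, 0.500, 0.381).
Dip δ = arctan(|n_h|/n_z) = arctan(0.582/0.381) = 56.8°.
The horizontal component of n points toward azimuth atan2(n_x, n_y) = 31°, the dip direction.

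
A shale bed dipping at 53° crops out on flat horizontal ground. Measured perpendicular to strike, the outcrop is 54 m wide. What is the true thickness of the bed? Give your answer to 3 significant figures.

True thickness t = w · sin(dip) = 54 × sin 53°
t = 54 × 0.7986 = 43.126 m

43.1 m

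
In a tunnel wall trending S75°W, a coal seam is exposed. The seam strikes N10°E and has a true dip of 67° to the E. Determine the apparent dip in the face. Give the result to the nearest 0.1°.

64.9°

The section lies 65° from the strike.
tan(apparent dip) = tan 67° · sin 65° = 2.1351
α = arctan(2.1351) = 64.90°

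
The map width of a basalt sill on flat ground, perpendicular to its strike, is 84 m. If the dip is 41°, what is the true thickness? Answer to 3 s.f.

True thickness t = w · sin(dip) = 84 × sin 41°
t = 84 × 0.6561 = 55.109 m

55.1 m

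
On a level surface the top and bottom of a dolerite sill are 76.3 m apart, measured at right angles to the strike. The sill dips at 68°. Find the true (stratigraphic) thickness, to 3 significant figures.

70.7 m

True thickness t = w · sin(dip) = 76.3 × sin 68°
t = 76.3 × 0.9272 = 70.744 m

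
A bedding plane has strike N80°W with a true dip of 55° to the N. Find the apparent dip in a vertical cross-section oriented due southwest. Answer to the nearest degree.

The strike is N80°W and the section trends due southwest; the acute angle between them is β = 55°.
tan α = tan 55° × sin 55° = 1.4281 × 0.8192 = 1.1699
α = arctan(1.1699) = 49.48°

49°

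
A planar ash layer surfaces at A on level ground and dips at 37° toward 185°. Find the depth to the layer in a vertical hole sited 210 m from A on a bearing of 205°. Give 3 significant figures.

149 m

The hole lies 20° from the dip direction, so the down-dip offset is 210 × cos 20° = 197.34 m.
Depth = down-dip offset × tan(dip) = 197.34 × tan 37° = 197.34 × 0.7536
Depth = 148.70 m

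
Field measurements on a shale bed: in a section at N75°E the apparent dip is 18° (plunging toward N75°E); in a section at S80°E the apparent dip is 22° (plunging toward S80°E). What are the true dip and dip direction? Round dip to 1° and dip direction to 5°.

The two traces are lines in the plane: v₁ = (sin 75°·cos 18°, cos 75°·cos 18°, −sin 18°), v₂ = (sin 100°·cos 22°, cos 100°·cos 22°, −sin 22°).
n = v₁ × v₂ = (0.142, -0.062, 0.373) (taken with n_z > 0).
Dip δ = arctan(|n_h|/n_z) = arctan(0.155/0.373) = 22.6°.
Dip direction = azimuth of (n_x, n_y) = atan2(0.142, -0.062) = 114°.

true dip 23°, dip direction 115°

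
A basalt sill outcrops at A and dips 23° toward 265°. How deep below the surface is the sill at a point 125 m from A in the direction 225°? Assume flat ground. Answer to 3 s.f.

The hole lies 40° from the dip direction, so the down-dip offset is 125 × cos 40° = 95.76 m.
Depth = down-dip offset × tan(dip) = 95.76 × tan 23° = 95.76 × 0.4245
Depth = 40.65 m

40.6 m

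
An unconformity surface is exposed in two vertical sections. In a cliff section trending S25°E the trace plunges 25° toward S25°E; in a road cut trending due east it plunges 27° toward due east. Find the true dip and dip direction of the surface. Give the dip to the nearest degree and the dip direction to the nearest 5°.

Each apparent-dip line lies in the plane. As unit vectors (x east, y north, z up), v₁ plunges 25°→S25°E and v₂ plunges 27°→due east.
The plane normal is n = v₁ × v₂ ∝ (0.373, -0.203, 0.732).
Dip δ = arctan(|n_h|/n_z) = arctan(0.424/0.732) = 30.1°.
Dip direction = azimuth of (n_x, n_y) = atan2(0.373, -0.203) = 119°.

true dip 30°, dip direction 120°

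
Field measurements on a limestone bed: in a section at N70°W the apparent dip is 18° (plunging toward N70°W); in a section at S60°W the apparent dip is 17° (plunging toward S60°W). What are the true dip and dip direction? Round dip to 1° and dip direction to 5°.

Represent each trace as a vector plunging at its apparent dip toward its trend (east-north-up frame): v₁ = (-0.894, 0.325, -0.309), v₂ = (-0.828, -0.478, -0.292).
Cross product v₁ × v₂ gives the pole to the plane: n ∝ (-0.243, -0.005, 0.697).
tan δ = √(n_x²+n_y²)/n_z = 0.243/0.697, so δ = 19.2°.
Dip direction = azimuth of (n_x, n_y) = atan2(-0.243, -0.005) = 269°.

true dip 19°, dip direction 270°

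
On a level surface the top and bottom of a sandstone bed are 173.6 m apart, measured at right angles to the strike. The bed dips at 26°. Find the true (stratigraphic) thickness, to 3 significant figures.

76.1 m

True thickness t = w · sin(dip) = 173.6 × sin 26°
t = 173.6 × 0.4384 = 76.101 m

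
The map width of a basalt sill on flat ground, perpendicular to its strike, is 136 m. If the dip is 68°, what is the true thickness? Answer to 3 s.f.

True thickness t = w · sin(dip) = 136 × sin 68°
t = 136 × 0.9272 = 126.097 m

126 m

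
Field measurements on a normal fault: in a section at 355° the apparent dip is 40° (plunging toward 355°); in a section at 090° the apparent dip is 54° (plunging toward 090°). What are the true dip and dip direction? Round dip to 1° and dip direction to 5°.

true dip 59°, dip direction 055°

Represent each trace as a vector plunging at its apparent dip toward its trend (east-north-up frame): v₁ = (-0.067, 0.763, -0.643), v₂ = (0.588, 0.000, -0.809).
n = v₁ × v₂ = (0.617, 0.432, 0.449) (taken with n_z > 0).
Dip δ = arctan(|n_h|/n_z) = arctan(0.753/0.449) = 59.2°.
Dip direction = atan2(0.617, 0.432) = 55° (azimuth of n's horizontal projection).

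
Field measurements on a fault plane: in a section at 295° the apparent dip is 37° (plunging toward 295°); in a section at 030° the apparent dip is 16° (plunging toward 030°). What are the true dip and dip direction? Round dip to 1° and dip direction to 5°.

Each apparent-dip line lies in the plane. As unit vectors (x east, y north, z up), v₁ plunges 37°→295° and v₂ plunges 16°→030°.
n = v₁ × v₂ = (-0.408, 0.489, 0.765) (taken with n_z > 0).
True dip = arccos(n_z / |n|) = arccos(0.7685) = 39.8°.
The horizontal component of n points toward azimuth atan2(n_x, n_y) = 320°, the dip direction.

true dip 40°, dip direction 320°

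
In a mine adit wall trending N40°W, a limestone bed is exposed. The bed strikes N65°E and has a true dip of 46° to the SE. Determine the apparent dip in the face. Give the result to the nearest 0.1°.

45.0°

Angle between strike (N65°E) and section (N40°W): β = 75°.
tan α = tan 46° × sin 75° = 1.0355 × 0.9659 = 1.0002
α = arctan(1.0002) = 45.01°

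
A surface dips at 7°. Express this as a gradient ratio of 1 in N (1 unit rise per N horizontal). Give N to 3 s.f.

1 : N means tan θ = 1/N, so N = 1/tan 7° = 1/0.1228

1 in 8.14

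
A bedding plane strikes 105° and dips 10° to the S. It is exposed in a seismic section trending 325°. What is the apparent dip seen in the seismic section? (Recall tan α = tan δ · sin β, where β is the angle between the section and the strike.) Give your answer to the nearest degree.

6°

The strike is 105° and the section trends 325°; the acute angle between them is β = 40°.
tan(apparent dip) = tan 10° · sin 40° = 0.1133
α = arctan(0.1133) = 6.47°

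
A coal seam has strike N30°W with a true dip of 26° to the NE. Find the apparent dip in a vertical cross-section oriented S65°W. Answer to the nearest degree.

26°

Angle between strike (N30°W) and section (S65°W): β = 85°.
tan α = tan 26° × sin 85° = 0.4877 × 0.9962 = 0.4859
α = arctan(0.4859) = 25.91°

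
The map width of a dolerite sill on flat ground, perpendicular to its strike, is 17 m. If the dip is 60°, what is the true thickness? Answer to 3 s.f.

True thickness t = w · sin(dip) = 17 × sin 60°
t = 17 × 0.8660 = 14.722 m

14.7 m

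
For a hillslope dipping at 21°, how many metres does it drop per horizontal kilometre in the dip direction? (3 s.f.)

384 m

drop per km = 1000 × tan 21° = 1000 × 0.3839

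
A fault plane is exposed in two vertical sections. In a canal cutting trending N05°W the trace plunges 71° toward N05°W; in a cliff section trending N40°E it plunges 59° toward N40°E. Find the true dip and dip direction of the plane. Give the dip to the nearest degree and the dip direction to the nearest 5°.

Represent each trace as a vector plunging at its apparent dip toward its trend (east-north-up frame): v₁ = (-0.028, 0.324, -0.946), v₂ = (0.331, 0.395, -0.857).
n = v₁ × v₂ = (-0.095, 0.337, 0.119) (taken with n_z > 0).
Dip δ = arctan(|n_h|/n_z) = arctan(0.350/0.119) = 71.3°.
Dip direction = atan2(-0.095, 0.337) = 344° (azimuth of n's horizontal projection).

true dip 71°, dip direction 345°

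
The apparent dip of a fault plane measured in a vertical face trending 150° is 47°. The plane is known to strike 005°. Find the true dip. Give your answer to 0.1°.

β = acute angle between strike 005° and section 150° = 35°.
tan δ = tan α / sin β = tan 47° / sin 35° = 1.0724 / 0.5736 = 1.8696
true dip = arctan 1.8696 = 61.86°

61.9°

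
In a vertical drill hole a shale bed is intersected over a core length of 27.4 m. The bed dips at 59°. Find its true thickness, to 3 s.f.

True thickness t = h · cos(dip) = 27.4 × cos 59°
t = 27.4 × 0.5150 = 14.112 m

14.1 m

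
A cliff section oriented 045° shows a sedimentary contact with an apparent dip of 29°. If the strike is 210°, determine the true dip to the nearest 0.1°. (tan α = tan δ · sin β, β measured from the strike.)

The section is 15° from the strike.
tan δ = tan α / sin β = tan 29° / sin 15° = 0.5543 / 0.2588 = 2.1417
δ = arctan(2.1417) = 64.97°

65.0°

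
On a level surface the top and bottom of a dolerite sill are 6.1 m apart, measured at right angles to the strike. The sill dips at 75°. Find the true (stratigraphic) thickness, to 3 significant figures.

True thickness t = w · sin(dip) = 6.1 × sin 75°
t = 6.1 × 0.9659 = 5.892 m

5.89 m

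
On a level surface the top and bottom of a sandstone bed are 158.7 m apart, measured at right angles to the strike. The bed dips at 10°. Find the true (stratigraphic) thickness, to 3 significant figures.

True thickness t = w · sin(dip) = 158.7 × sin 10°
t = 158.7 × 0.1736 = 27.558 m

27.6 m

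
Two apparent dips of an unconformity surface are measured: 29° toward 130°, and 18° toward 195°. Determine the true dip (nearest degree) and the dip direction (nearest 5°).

The two traces are lines in the plane: v₁ = (sin 130°·cos 29°, cos 130°·cos 29°, −sin 29°), v₂ = (sin 195°·cos 18°, cos 195°·cos 18°, −sin 18°).
Cross product v₁ × v₂ gives the pole to the plane: n ∝ (0.272, -0.326, 0.754).
True dip = arccos(n_z / |n|) = arccos(0.8713) = 29.4°.
Dip direction = azimuth of (n_x, n_y) = atan2(0.272, -0.326) = 140°.

true dip 29°, dip direction 140°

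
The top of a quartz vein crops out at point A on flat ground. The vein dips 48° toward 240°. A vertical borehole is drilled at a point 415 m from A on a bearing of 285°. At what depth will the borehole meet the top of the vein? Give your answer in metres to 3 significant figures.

The hole lies 45° from the dip direction, so the down-dip offset is 415 × cos 45° = 293.45 m.
Depth = down-dip offset × tan(dip) = 293.45 × tan 48° = 293.45 × 1.1106
Depth = 325.91 m

326 m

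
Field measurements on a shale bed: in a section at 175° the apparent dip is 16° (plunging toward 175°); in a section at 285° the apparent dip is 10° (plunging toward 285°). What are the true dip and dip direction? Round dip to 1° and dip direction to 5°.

true dip 22°, dip direction 220°

Represent each trace as a vector plunging at its apparent dip toward its trend (east-north-up frame): v₁ = (0.084, -0.958, -0.276), v₂ = (-0.951, 0.255, -0.174).
n = v₁ × v₂ = (-0.237, -0.277, 0.890) (taken with n_z > 0).
True dip = arccos(n_z / |n|) = arccos(0.9255) = 22.3°.
Dip direction = atan2(-0.237, -0.277) = 221° (azimuth of n's horizontal projection).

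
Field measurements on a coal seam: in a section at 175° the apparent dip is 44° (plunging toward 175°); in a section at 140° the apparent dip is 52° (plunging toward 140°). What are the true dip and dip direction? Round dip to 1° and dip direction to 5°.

Each apparent-dip line lies in the plane. As unit vectors (x east, y north, z up), v₁ plunges 44°→175° and v₂ plunges 52°→140°.
The plane normal is n = v₁ × v₂ ∝ (0.237, -0.225, 0.254).
tan δ = √(n_x²+n_y²)/n_z = 0.327/0.254, so δ = 52.2°.
Dip direction = atan2(0.237, -0.225) = 134° (azimuth of n's horizontal projection).

true dip 52°, dip direction 135°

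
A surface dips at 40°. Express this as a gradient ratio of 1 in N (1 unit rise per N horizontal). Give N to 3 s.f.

1 : N means tan θ = 1/N, so N = 1/tan 40° = 1/0.8391

1 in 1.19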